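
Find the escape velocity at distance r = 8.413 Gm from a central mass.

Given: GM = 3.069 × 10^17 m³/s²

Convert to SI: r = 8.413 Gm = 8.413e+09 m.
Escape velocity comes from setting total energy to zero: ½v² − GM/r = 0 ⇒ v_esc = √(2GM / r).
v_esc = √(2 · 3.069e+17 / 8.413e+09) m/s ≈ 8542 m/s = 8.542 km/s.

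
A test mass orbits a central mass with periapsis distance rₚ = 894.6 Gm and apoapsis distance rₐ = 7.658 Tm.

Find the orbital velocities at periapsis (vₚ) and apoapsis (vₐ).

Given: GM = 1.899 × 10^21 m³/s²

Convert to SI: rₚ = 894.6 Gm = 8.946e+11 m; rₐ = 7.658 Tm = 7.658e+12 m.
Use the vis-viva equation v² = GM(2/r − 1/a) with a = (rₚ + rₐ)/2 = (8.946e+11 + 7.658e+12)/2 = 4.2763e+12 m.
vₚ = √(GM · (2/rₚ − 1/a)) = √(1.899e+21 · (2/8.946e+11 − 1/4.2763e+12)) m/s ≈ 6.166e+04 m/s = 61.66 km/s.
vₐ = √(GM · (2/rₐ − 1/a)) = √(1.899e+21 · (2/7.658e+12 − 1/4.2763e+12)) m/s ≈ 7203 m/s = 7.203 km/s.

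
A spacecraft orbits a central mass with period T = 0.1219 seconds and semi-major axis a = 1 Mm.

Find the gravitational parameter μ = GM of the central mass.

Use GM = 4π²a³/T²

Convert to SI: a = 1 Mm = 1e+06 m.
GM = 4π² · a³ / T².
GM = 4π² · (1e+06)³ / (0.1219)² m³/s² ≈ 2.657e+21 m³/s² = 2.657 × 10^21 m³/s².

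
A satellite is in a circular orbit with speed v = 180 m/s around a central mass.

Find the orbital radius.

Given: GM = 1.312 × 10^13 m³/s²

For a circular orbit, v² = GM / r, so r = GM / v².
r = 1.312e+13 / (180)² m ≈ 4.049e+08 m = 404.9 Mm.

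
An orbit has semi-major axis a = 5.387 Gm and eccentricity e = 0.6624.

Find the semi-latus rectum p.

Convert to SI: a = 5.387 Gm = 5.387e+09 m.
p = a (1 − e²).
p = 5.387e+09 · (1 − (0.6624)²) = 5.387e+09 · 0.561226 ≈ 3.023e+09 m = 3.023 Gm.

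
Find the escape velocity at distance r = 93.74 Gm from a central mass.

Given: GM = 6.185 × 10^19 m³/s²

Convert to SI: r = 93.74 Gm = 9.374e+10 m.
Escape velocity comes from setting total energy to zero: ½v² − GM/r = 0 ⇒ v_esc = √(2GM / r).
v_esc = √(2 · 6.185e+19 / 9.374e+10) m/s ≈ 3.633e+04 m/s = 36.33 km/s.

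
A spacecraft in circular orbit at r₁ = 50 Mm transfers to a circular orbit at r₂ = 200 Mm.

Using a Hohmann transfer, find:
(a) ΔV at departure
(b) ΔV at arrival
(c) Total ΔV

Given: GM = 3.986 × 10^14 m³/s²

Convert to SI: r₁ = 50 Mm = 5e+07 m; r₂ = 200 Mm = 2e+08 m.
Transfer semi-major axis: a_t = (r₁ + r₂)/2 = (5e+07 + 2e+08)/2 = 1.25e+08 m.
Circular speeds: v₁ = √(GM/r₁) = 2823.47 m/s, v₂ = √(GM/r₂) = 1411.74 m/s.
Transfer speeds (vis-viva v² = GM(2/r − 1/a_t)): v₁ᵗ = 3571.44 m/s, v₂ᵗ = 892.861 m/s.
(a) ΔV₁ = |v₁ᵗ − v₁| ≈ 748 m/s = 748 m/s.
(b) ΔV₂ = |v₂ − v₂ᵗ| ≈ 518.9 m/s = 518.9 m/s.
(c) ΔV_total = ΔV₁ + ΔV₂ ≈ 1267 m/s = 1.267 km/s.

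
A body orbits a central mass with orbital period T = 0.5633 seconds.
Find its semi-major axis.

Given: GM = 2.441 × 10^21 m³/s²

Invert Kepler's third law: a = (GM · T² / (4π²))^(1/3).
Substituting T = 0.5633 s and GM = 2.441e+21 m³/s²:
a = (2.441e+21 · (0.5633)² / (4π²))^(1/3) m
a ≈ 2.697e+06 m = 2.697 Mm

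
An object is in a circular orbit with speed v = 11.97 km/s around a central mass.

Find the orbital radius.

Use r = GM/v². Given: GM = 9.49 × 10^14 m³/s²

Convert to SI: v = 11.97 km/s = 11970 m/s.
For a circular orbit, v² = GM / r, so r = GM / v².
r = 9.49e+14 / (11970)² m ≈ 6.623e+06 m = 6.623 × 10^6 m.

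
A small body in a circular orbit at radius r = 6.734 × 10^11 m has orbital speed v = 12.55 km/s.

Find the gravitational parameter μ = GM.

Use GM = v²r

Convert to SI: v = 12.55 km/s = 12550 m/s.
For a circular orbit v² = GM/r, so GM = v² · r.
GM = (12550)² · 6.734e+11 m³/s² ≈ 1.061e+20 m³/s² = 1.061 × 10^20 m³/s².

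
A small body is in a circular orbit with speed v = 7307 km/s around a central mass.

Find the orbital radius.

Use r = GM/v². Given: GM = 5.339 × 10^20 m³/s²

Convert to SI: v = 7307 km/s = 7.307e+06 m/s.
For a circular orbit, v² = GM / r, so r = GM / v².
r = 5.339e+20 / (7.307e+06)² m ≈ 1e+07 m = 10 Mm.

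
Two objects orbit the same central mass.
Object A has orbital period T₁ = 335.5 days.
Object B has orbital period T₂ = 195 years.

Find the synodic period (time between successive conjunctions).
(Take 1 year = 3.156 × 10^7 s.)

Convert to SI: T₁ = 335.5 days = 2.89872e+07 s; T₂ = 195 years = 6.1542e+09 s.
T_syn = |T₁ · T₂ / (T₁ − T₂)|.
T_syn = |2.89872e+07 · 6.1542e+09 / (2.89872e+07 − 6.1542e+09)| s ≈ 2.912e+07 s = 337.1 days.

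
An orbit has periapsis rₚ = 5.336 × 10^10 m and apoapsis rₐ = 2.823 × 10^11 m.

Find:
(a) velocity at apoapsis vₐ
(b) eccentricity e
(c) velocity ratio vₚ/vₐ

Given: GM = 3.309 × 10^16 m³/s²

(a) With a = (rₚ + rₐ)/2 = 1.6783e+11 m, vₐ = √(GM (2/rₐ − 1/a)) = √(3.309e+16 · (2/2.823e+11 − 1/1.6783e+11)) m/s ≈ 193 m/s
(b) e = (rₐ − rₚ)/(rₐ + rₚ) = (2.823e+11 − 5.336e+10)/(2.823e+11 + 5.336e+10) ≈ 0.6821
(c) Conservation of angular momentum (rₚvₚ = rₐvₐ) gives vₚ/vₐ = rₐ/rₚ = 2.823e+11/5.336e+10 ≈ 5.29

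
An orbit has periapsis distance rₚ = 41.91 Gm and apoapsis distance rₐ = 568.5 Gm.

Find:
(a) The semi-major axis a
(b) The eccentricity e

Convert to SI: rₚ = 41.91 Gm = 4.191e+10 m; rₐ = 568.5 Gm = 5.685e+11 m.
(a) a = (rₚ + rₐ) / 2 = (4.191e+10 + 5.685e+11) / 2 ≈ 3.052e+11 m = 305.2 Gm.
(b) e = (rₐ − rₚ) / (rₐ + rₚ) = (5.685e+11 − 4.191e+10) / (5.685e+11 + 4.191e+10) ≈ 0.8627.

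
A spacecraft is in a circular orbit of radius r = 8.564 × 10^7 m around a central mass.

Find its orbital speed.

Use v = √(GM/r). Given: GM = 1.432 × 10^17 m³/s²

For a circular orbit, gravity supplies the centripetal force, so v = √(GM / r).
v = √(1.432e+17 / 8.564e+07) m/s ≈ 4.089e+04 m/s = 40.89 km/s.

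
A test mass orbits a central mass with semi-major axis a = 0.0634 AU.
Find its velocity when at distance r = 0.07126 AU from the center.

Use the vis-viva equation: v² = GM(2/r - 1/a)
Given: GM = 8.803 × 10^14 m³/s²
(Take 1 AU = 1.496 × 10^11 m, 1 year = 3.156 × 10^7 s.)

Convert to SI: a = 0.0634 AU = 9.48464e+09 m; r = 0.07126 AU = 1.06605e+10 m.
Vis-viva: v = √(GM · (2/r − 1/a)).
2/r − 1/a = 2/1.06605e+10 − 1/9.48464e+09 = 8.21749e-11 m⁻¹.
v = √(8.803e+14 · 8.21749e-11) m/s ≈ 269 m/s = 0.05674 AU/year.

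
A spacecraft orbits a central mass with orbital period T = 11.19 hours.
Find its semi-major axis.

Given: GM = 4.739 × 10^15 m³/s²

Convert to SI: T = 11.19 hours = 40284 s.
Invert Kepler's third law: a = (GM · T² / (4π²))^(1/3).
Substituting T = 40284 s and GM = 4.739e+15 m³/s²:
a = (4.739e+15 · (40284)² / (4π²))^(1/3) m
a ≈ 5.797e+07 m = 57.97 Mm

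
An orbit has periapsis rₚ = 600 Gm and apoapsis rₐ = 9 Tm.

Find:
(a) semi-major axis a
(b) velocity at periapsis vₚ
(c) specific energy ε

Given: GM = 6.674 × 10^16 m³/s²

Convert to SI: rₚ = 600 Gm = 6e+11 m; rₐ = 9 Tm = 9e+12 m.
(a) a = (rₚ + rₐ)/2 = (6e+11 + 9e+12)/2 ≈ 4.8e+12 m
(b) With a = (rₚ + rₐ)/2 = 4.8e+12 m, vₚ = √(GM (2/rₚ − 1/a)) = √(6.674e+16 · (2/6e+11 − 1/4.8e+12)) m/s ≈ 456.7 m/s
(c) With a = (rₚ + rₐ)/2 = 4.8e+12 m, ε = −GM/(2a) = −6.674e+16/(2 · 4.8e+12) J/kg ≈ -6952 J/kg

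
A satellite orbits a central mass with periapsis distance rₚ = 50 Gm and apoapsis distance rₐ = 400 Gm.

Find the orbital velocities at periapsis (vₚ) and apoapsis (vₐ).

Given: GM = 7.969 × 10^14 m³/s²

Convert to SI: rₚ = 50 Gm = 5e+10 m; rₐ = 400 Gm = 4e+11 m.
Use the vis-viva equation v² = GM(2/r − 1/a) with a = (rₚ + rₐ)/2 = (5e+10 + 4e+11)/2 = 2.25e+11 m.
vₚ = √(GM · (2/rₚ − 1/a)) = √(7.969e+14 · (2/5e+10 − 1/2.25e+11)) m/s ≈ 168.3 m/s = 168.3 m/s.
vₐ = √(GM · (2/rₐ − 1/a)) = √(7.969e+14 · (2/4e+11 − 1/2.25e+11)) m/s ≈ 21.04 m/s = 21.04 m/s.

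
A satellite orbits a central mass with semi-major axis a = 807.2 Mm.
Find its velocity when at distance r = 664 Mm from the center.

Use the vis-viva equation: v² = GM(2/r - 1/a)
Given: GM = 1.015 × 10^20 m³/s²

Convert to SI: a = 807.2 Mm = 8.072e+08 m; r = 664 Mm = 6.64e+08 m.
Vis-viva: v = √(GM · (2/r − 1/a)).
2/r − 1/a = 2/6.64e+08 − 1/8.072e+08 = 1.7732e-09 m⁻¹.
v = √(1.015e+20 · 1.7732e-09) m/s ≈ 4.242e+05 m/s = 424.2 km/s.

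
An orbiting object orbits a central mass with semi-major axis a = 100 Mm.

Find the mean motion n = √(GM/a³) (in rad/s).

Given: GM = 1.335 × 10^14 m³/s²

Convert to SI: a = 100 Mm = 1e+08 m.
n = √(GM / a³).
n = √(1.335e+14 / (1e+08)³) rad/s ≈ 1.155e-05 rad/s.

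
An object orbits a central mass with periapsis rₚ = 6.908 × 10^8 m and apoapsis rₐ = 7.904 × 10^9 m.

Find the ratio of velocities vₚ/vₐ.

Conservation of angular momentum gives rₚvₚ = rₐvₐ, so vₚ/vₐ = rₐ/rₚ.
vₚ/vₐ = 7.904e+09 / 6.908e+08 ≈ 11.44.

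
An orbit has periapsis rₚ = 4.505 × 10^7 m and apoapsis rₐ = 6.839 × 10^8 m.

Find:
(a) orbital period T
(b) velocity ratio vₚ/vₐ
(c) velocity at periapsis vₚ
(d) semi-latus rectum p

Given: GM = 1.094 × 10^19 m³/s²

(a) With a = (rₚ + rₐ)/2 = 3.64475e+08 m, T = 2π √(a³/GM) = 2π √((3.64475e+08)³/1.094e+19) s ≈ 1.322e+04 s
(b) Conservation of angular momentum (rₚvₚ = rₐvₐ) gives vₚ/vₐ = rₐ/rₚ = 6.839e+08/4.505e+07 ≈ 15.18
(c) With a = (rₚ + rₐ)/2 = 3.64475e+08 m, vₚ = √(GM (2/rₚ − 1/a)) = √(1.094e+19 · (2/4.505e+07 − 1/3.64475e+08)) m/s ≈ 6.75e+05 m/s
(d) From a = (rₚ + rₐ)/2 = 3.64475e+08 m and e = (rₐ − rₚ)/(rₐ + rₚ) = 0.876398, p = a(1 − e²) = 3.64475e+08 · (1 − (0.876398)²) ≈ 8.453e+07 m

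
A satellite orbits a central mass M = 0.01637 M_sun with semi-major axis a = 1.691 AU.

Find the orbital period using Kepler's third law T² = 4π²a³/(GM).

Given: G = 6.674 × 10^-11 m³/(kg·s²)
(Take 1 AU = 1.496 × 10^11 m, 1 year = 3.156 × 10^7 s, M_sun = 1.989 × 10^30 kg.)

Convert to SI: a = 1.691 AU = 2.52974e+11 m; M = 0.01637 M_sun = 3.25599e+28 kg.
GM = G · M = 6.674e-11 · 3.25599e+28 = 2.17305e+18 m³/s².
Kepler's third law: T = 2π √(a³ / GM).
Substituting a = 2.52974e+11 m and GM = 2.17305e+18 m³/s²:
T = 2π √((2.52974e+11)³ / 2.17305e+18) s
T ≈ 5.423e+08 s = 17.18 years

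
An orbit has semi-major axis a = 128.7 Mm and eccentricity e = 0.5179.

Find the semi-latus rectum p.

Convert to SI: a = 128.7 Mm = 1.287e+08 m.
p = a (1 − e²).
p = 1.287e+08 · (1 − (0.5179)²) = 1.287e+08 · 0.73178 ≈ 9.418e+07 m = 94.18 Mm.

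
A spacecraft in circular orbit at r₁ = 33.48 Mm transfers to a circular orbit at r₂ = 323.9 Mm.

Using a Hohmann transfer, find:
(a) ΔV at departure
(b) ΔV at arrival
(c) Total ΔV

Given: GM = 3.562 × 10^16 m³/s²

Convert to SI: r₁ = 33.48 Mm = 3.348e+07 m; r₂ = 323.9 Mm = 3.239e+08 m.
Transfer semi-major axis: a_t = (r₁ + r₂)/2 = (3.348e+07 + 3.239e+08)/2 = 1.7869e+08 m.
Circular speeds: v₁ = √(GM/r₁) = 32617.8 m/s, v₂ = √(GM/r₂) = 10486.8 m/s.
Transfer speeds (vis-viva v² = GM(2/r − 1/a_t)): v₁ᵗ = 43914.7 m/s, v₂ᵗ = 4539.25 m/s.
(a) ΔV₁ = |v₁ᵗ − v₁| ≈ 1.13e+04 m/s = 11.3 km/s.
(b) ΔV₂ = |v₂ − v₂ᵗ| ≈ 5948 m/s = 5.948 km/s.
(c) ΔV_total = ΔV₁ + ΔV₂ ≈ 1.724e+04 m/s = 17.24 km/s.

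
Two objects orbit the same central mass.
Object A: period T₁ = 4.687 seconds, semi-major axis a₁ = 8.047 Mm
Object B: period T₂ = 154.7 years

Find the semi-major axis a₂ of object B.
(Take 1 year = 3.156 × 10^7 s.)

Convert to SI: a₁ = 8.047 Mm = 8.047e+06 m; T₂ = 154.7 years = 4.88233e+09 s.
Kepler's third law: (T₁/T₂)² = (a₁/a₂)³ ⇒ a₂ = a₁ · (T₂/T₁)^(2/3).
T₂/T₁ = 4.88233e+09 / 4.687 = 1.04168e+09.
a₂ = 8.047e+06 · (1.04168e+09)^(2/3) m ≈ 8.269e+12 m = 8.269 Tm.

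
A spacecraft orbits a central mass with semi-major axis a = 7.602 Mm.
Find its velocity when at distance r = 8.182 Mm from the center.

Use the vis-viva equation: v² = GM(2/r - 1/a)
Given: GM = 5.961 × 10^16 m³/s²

Convert to SI: a = 7.602 Mm = 7.602e+06 m; r = 8.182 Mm = 8.182e+06 m.
Vis-viva: v = √(GM · (2/r − 1/a)).
2/r − 1/a = 2/8.182e+06 − 1/7.602e+06 = 1.12895e-07 m⁻¹.
v = √(5.961e+16 · 1.12895e-07) m/s ≈ 8.203e+04 m/s = 82.03 km/s.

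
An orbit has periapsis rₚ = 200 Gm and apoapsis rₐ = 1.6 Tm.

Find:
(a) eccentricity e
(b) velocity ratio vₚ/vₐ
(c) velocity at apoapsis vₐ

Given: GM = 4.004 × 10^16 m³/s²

Convert to SI: rₚ = 200 Gm = 2e+11 m; rₐ = 1.6 Tm = 1.6e+12 m.
(a) e = (rₐ − rₚ)/(rₐ + rₚ) = (1.6e+12 − 2e+11)/(1.6e+12 + 2e+11) ≈ 0.7778
(b) Conservation of angular momentum (rₚvₚ = rₐvₐ) gives vₚ/vₐ = rₐ/rₚ = 1.6e+12/2e+11 ≈ 8
(c) With a = (rₚ + rₐ)/2 = 9e+11 m, vₐ = √(GM (2/rₐ − 1/a)) = √(4.004e+16 · (2/1.6e+12 − 1/9e+11)) m/s ≈ 74.57 m/s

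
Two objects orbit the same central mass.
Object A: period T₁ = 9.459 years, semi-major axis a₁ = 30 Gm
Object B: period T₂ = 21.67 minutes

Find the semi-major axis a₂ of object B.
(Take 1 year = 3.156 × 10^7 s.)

Convert to SI: T₁ = 9.459 years = 2.98526e+08 s; a₁ = 30 Gm = 3e+10 m; T₂ = 21.67 minutes = 1300.2 s.
Kepler's third law: (T₁/T₂)² = (a₁/a₂)³ ⇒ a₂ = a₁ · (T₂/T₁)^(2/3).
T₂/T₁ = 1300.2 / 2.98526e+08 = 4.3554e-06.
a₂ = 3e+10 · (4.3554e-06)^(2/3) m ≈ 8.001e+06 m = 8.001 Mm.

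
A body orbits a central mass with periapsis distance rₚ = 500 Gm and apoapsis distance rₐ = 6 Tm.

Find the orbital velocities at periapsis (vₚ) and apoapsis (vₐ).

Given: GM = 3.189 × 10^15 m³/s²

Convert to SI: rₚ = 500 Gm = 5e+11 m; rₐ = 6 Tm = 6e+12 m.
Use the vis-viva equation v² = GM(2/r − 1/a) with a = (rₚ + rₐ)/2 = (5e+11 + 6e+12)/2 = 3.25e+12 m.
vₚ = √(GM · (2/rₚ − 1/a)) = √(3.189e+15 · (2/5e+11 − 1/3.25e+12)) m/s ≈ 108.5 m/s = 108.5 m/s.
vₐ = √(GM · (2/rₐ − 1/a)) = √(3.189e+15 · (2/6e+12 − 1/3.25e+12)) m/s ≈ 9.043 m/s = 9.043 m/s.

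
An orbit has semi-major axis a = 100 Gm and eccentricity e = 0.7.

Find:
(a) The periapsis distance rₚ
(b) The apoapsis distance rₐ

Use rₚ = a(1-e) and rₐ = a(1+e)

Convert to SI: a = 100 Gm = 1e+11 m.
(a) rₚ = a(1 − e) = 1e+11 · (1 − 0.7) = 1e+11 · 0.3 ≈ 3e+10 m = 30 Gm.
(b) rₐ = a(1 + e) = 1e+11 · (1 + 0.7) = 1e+11 · 1.7 ≈ 1.7e+11 m = 170 Gm.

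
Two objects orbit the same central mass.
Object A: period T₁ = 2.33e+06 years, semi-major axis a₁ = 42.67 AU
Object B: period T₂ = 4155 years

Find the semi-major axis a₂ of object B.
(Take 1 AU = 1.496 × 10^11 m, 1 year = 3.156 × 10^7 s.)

Convert to SI: T₁ = 2.33e+06 years = 7.35348e+13 s; a₁ = 42.67 AU = 6.38343e+12 m; T₂ = 4155 years = 1.31132e+11 s.
Kepler's third law: (T₁/T₂)² = (a₁/a₂)³ ⇒ a₂ = a₁ · (T₂/T₁)^(2/3).
T₂/T₁ = 1.31132e+11 / 7.35348e+13 = 0.00178326.
a₂ = 6.38343e+12 · (0.00178326)^(2/3) m ≈ 9.387e+10 m = 0.6275 AU.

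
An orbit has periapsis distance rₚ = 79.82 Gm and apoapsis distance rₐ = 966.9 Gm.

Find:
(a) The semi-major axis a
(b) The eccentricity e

Convert to SI: rₚ = 79.82 Gm = 7.982e+10 m; rₐ = 966.9 Gm = 9.669e+11 m.
(a) a = (rₚ + rₐ) / 2 = (7.982e+10 + 9.669e+11) / 2 ≈ 5.234e+11 m = 523.4 Gm.
(b) e = (rₐ − rₚ) / (rₐ + rₚ) = (9.669e+11 − 7.982e+10) / (9.669e+11 + 7.982e+10) ≈ 0.8475.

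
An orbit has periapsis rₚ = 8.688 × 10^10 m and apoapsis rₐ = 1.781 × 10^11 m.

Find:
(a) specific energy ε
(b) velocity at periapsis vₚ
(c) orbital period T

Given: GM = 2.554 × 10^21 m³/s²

(a) With a = (rₚ + rₐ)/2 = 1.3249e+11 m, ε = −GM/(2a) = −2.554e+21/(2 · 1.3249e+11) J/kg ≈ -9.638e+09 J/kg
(b) With a = (rₚ + rₐ)/2 = 1.3249e+11 m, vₚ = √(GM (2/rₚ − 1/a)) = √(2.554e+21 · (2/8.688e+10 − 1/1.3249e+11)) m/s ≈ 1.988e+05 m/s
(c) With a = (rₚ + rₐ)/2 = 1.3249e+11 m, T = 2π √(a³/GM) = 2π √((1.3249e+11)³/2.554e+21) s ≈ 5.996e+06 s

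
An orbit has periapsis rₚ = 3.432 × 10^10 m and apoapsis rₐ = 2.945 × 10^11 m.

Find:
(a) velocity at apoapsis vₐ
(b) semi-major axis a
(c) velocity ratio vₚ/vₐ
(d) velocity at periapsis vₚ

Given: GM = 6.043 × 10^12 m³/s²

(a) With a = (rₚ + rₐ)/2 = 1.6441e+11 m, vₐ = √(GM (2/rₐ − 1/a)) = √(6.043e+12 · (2/2.945e+11 − 1/1.6441e+11)) m/s ≈ 2.07 m/s
(b) a = (rₚ + rₐ)/2 = (3.432e+10 + 2.945e+11)/2 ≈ 1.644e+11 m
(c) Conservation of angular momentum (rₚvₚ = rₐvₐ) gives vₚ/vₐ = rₐ/rₚ = 2.945e+11/3.432e+10 ≈ 8.581
(d) With a = (rₚ + rₐ)/2 = 1.6441e+11 m, vₚ = √(GM (2/rₚ − 1/a)) = √(6.043e+12 · (2/3.432e+10 − 1/1.6441e+11)) m/s ≈ 17.76 m/s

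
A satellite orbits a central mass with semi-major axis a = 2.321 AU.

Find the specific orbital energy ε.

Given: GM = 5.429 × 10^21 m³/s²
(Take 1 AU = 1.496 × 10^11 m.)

Convert to SI: a = 2.321 AU = 3.47222e+11 m.
ε = −GM / (2a).
ε = −5.429e+21 / (2 · 3.47222e+11) J/kg ≈ -7.818e+09 J/kg = -7.818 GJ/kg.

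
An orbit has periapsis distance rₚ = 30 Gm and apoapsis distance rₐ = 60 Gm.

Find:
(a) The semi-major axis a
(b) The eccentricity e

Convert to SI: rₚ = 30 Gm = 3e+10 m; rₐ = 60 Gm = 6e+10 m.
(a) a = (rₚ + rₐ) / 2 = (3e+10 + 6e+10) / 2 ≈ 4.5e+10 m = 45 Gm.
(b) e = (rₐ − rₚ) / (rₐ + rₚ) = (6e+10 − 3e+10) / (6e+10 + 3e+10) ≈ 0.3333.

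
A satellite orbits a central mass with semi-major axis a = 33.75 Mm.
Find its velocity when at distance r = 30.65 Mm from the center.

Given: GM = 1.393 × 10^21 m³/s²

Convert to SI: a = 33.75 Mm = 3.375e+07 m; r = 30.65 Mm = 3.065e+07 m.
Vis-viva: v = √(GM · (2/r − 1/a)).
2/r − 1/a = 2/3.065e+07 − 1/3.375e+07 = 3.56232e-08 m⁻¹.
v = √(1.393e+21 · 3.56232e-08) m/s ≈ 7.044e+06 m/s = 7044 km/s.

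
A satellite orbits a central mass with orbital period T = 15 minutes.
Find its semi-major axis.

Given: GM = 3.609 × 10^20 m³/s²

Convert to SI: T = 15 minutes = 900 s.
Invert Kepler's third law: a = (GM · T² / (4π²))^(1/3).
Substituting T = 900 s and GM = 3.609e+20 m³/s²:
a = (3.609e+20 · (900)² / (4π²))^(1/3) m
a ≈ 1.949e+08 m = 194.9 Mm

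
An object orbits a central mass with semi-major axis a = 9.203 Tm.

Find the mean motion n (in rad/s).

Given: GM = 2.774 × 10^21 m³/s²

Convert to SI: a = 9.203 Tm = 9.203e+12 m.
n = √(GM / a³).
n = √(2.774e+21 / (9.203e+12)³) rad/s ≈ 1.887e-09 rad/s.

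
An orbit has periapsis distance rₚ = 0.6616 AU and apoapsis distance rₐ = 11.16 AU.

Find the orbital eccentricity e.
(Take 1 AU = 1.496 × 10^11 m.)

Convert to SI: rₚ = 0.6616 AU = 9.89754e+10 m; rₐ = 11.16 AU = 1.66954e+12 m.
e = (rₐ − rₚ) / (rₐ + rₚ).
e = (1.66954e+12 − 9.89754e+10) / (1.66954e+12 + 9.89754e+10) = 1.57056e+12 / 1.76851e+12 ≈ 0.8881.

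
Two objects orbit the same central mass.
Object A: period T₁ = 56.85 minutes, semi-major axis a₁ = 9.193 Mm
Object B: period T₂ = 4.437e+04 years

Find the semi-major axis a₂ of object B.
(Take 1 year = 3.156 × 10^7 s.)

Convert to SI: T₁ = 56.85 minutes = 3411 s; a₁ = 9.193 Mm = 9.193e+06 m; T₂ = 4.437e+04 years = 1.40032e+12 s.
Kepler's third law: (T₁/T₂)² = (a₁/a₂)³ ⇒ a₂ = a₁ · (T₂/T₁)^(2/3).
T₂/T₁ = 1.40032e+12 / 3411 = 4.1053e+08.
a₂ = 9.193e+06 · (4.1053e+08)^(2/3) m ≈ 5.078e+12 m = 5.078 Tm.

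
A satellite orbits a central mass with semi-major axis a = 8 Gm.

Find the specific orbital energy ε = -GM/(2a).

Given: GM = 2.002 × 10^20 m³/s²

Convert to SI: a = 8 Gm = 8e+09 m.
ε = −GM / (2a).
ε = −2.002e+20 / (2 · 8e+09) J/kg ≈ -1.251e+10 J/kg = -12.51 GJ/kg.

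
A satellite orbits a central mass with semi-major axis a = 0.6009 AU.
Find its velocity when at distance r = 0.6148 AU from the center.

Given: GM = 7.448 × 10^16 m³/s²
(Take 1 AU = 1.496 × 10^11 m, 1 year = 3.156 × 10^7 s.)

Convert to SI: a = 0.6009 AU = 8.98946e+10 m; r = 0.6148 AU = 9.19741e+10 m.
Vis-viva: v = √(GM · (2/r − 1/a)).
2/r − 1/a = 2/9.19741e+10 − 1/8.98946e+10 = 1.06211e-11 m⁻¹.
v = √(7.448e+16 · 1.06211e-11) m/s ≈ 889.4 m/s = 0.1876 AU/year.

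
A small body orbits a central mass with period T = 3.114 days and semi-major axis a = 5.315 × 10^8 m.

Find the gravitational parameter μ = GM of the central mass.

Convert to SI: T = 3.114 days = 269050 s.
GM = 4π² · a³ / T².
GM = 4π² · (5.315e+08)³ / (269050)² m³/s² ≈ 8.189e+16 m³/s² = 8.189 × 10^16 m³/s².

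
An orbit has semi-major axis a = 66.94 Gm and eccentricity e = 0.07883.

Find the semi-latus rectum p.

Convert to SI: a = 66.94 Gm = 6.694e+10 m.
p = a (1 − e²).
p = 6.694e+10 · (1 − (0.07883)²) = 6.694e+10 · 0.993786 ≈ 6.652e+10 m = 66.52 Gm.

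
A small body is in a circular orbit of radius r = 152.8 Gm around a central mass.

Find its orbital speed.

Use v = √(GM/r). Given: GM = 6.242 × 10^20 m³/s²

Convert to SI: r = 152.8 Gm = 1.528e+11 m.
For a circular orbit, gravity supplies the centripetal force, so v = √(GM / r).
v = √(6.242e+20 / 1.528e+11) m/s ≈ 6.391e+04 m/s = 63.91 km/s.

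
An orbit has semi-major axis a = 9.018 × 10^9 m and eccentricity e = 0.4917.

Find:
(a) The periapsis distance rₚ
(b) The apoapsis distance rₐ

(a) rₚ = a(1 − e) = 9.018e+09 · (1 − 0.4917) = 9.018e+09 · 0.5083 ≈ 4.584e+09 m = 4.584 × 10^9 m.
(b) rₐ = a(1 + e) = 9.018e+09 · (1 + 0.4917) = 9.018e+09 · 1.4917 ≈ 1.345e+10 m = 1.345 × 10^10 m.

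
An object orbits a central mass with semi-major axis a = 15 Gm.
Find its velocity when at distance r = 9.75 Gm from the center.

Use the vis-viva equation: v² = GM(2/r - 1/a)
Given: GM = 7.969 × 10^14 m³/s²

Convert to SI: a = 15 Gm = 1.5e+10 m; r = 9.75 Gm = 9.75e+09 m.
Vis-viva: v = √(GM · (2/r − 1/a)).
2/r − 1/a = 2/9.75e+09 − 1/1.5e+10 = 1.38462e-10 m⁻¹.
v = √(7.969e+14 · 1.38462e-10) m/s ≈ 332.2 m/s = 332.2 m/s.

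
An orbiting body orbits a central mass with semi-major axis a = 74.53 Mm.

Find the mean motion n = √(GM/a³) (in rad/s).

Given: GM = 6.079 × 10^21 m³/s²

Convert to SI: a = 74.53 Mm = 7.453e+07 m.
n = √(GM / a³).
n = √(6.079e+21 / (7.453e+07)³) rad/s ≈ 0.1212 rad/s.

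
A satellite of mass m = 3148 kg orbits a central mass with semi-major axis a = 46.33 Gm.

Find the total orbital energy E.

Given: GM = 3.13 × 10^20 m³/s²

Convert to SI: a = 46.33 Gm = 4.633e+10 m.
E = −GMm / (2a).
E = −3.13e+20 · 3148 / (2 · 4.633e+10) J ≈ -1.063e+13 J = -10.63 TJ.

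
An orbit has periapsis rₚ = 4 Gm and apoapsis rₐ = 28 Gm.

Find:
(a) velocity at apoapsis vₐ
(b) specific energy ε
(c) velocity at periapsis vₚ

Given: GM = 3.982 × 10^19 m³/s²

Convert to SI: rₚ = 4 Gm = 4e+09 m; rₐ = 28 Gm = 2.8e+10 m.
(a) With a = (rₚ + rₐ)/2 = 1.6e+10 m, vₐ = √(GM (2/rₐ − 1/a)) = √(3.982e+19 · (2/2.8e+10 − 1/1.6e+10)) m/s ≈ 1.886e+04 m/s
(b) With a = (rₚ + rₐ)/2 = 1.6e+10 m, ε = −GM/(2a) = −3.982e+19/(2 · 1.6e+10) J/kg ≈ -1.244e+09 J/kg
(c) With a = (rₚ + rₐ)/2 = 1.6e+10 m, vₚ = √(GM (2/rₚ − 1/a)) = √(3.982e+19 · (2/4e+09 − 1/1.6e+10)) m/s ≈ 1.32e+05 m/s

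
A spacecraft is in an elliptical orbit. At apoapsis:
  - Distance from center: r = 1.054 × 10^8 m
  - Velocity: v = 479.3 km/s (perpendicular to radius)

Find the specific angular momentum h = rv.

Convert to SI: v = 479.3 km/s = 479300 m/s.
With v perpendicular to r, h = r · v.
h = 1.054e+08 · 479300 m²/s ≈ 5.052e+13 m²/s.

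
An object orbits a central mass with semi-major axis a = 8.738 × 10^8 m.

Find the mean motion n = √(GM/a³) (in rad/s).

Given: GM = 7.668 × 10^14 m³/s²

n = √(GM / a³).
n = √(7.668e+14 / (8.738e+08)³) rad/s ≈ 1.072e-06 rad/s.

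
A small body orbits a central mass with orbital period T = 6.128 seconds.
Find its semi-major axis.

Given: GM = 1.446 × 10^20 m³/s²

Invert Kepler's third law: a = (GM · T² / (4π²))^(1/3).
Substituting T = 6.128 s and GM = 1.446e+20 m³/s²:
a = (1.446e+20 · (6.128)² / (4π²))^(1/3) m
a ≈ 5.162e+06 m = 5.162 Mm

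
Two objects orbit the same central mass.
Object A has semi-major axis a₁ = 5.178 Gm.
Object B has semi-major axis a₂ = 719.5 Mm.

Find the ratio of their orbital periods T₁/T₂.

Convert to SI: a₁ = 5.178 Gm = 5.178e+09 m; a₂ = 719.5 Mm = 7.195e+08 m.
From Kepler's third law, (T₁/T₂)² = (a₁/a₂)³, so T₁/T₂ = (a₁/a₂)^(3/2).
a₁/a₂ = 5.178e+09 / 7.195e+08 = 7.19666.
T₁/T₂ = (7.19666)^(3/2) ≈ 19.31.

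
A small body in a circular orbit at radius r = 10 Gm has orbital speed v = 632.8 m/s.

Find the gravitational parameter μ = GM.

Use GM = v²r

Convert to SI: r = 10 Gm = 1e+10 m.
For a circular orbit v² = GM/r, so GM = v² · r.
GM = (632.8)² · 1e+10 m³/s² ≈ 4.004e+15 m³/s² = 4.004 × 10^15 m³/s².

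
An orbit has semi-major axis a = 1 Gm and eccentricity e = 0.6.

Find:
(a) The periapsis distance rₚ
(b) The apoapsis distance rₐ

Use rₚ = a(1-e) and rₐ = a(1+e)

Convert to SI: a = 1 Gm = 1e+09 m.
(a) rₚ = a(1 − e) = 1e+09 · (1 − 0.6) = 1e+09 · 0.4 ≈ 4e+08 m = 400 Mm.
(b) rₐ = a(1 + e) = 1e+09 · (1 + 0.6) = 1e+09 · 1.6 ≈ 1.6e+09 m = 1.6 Gm.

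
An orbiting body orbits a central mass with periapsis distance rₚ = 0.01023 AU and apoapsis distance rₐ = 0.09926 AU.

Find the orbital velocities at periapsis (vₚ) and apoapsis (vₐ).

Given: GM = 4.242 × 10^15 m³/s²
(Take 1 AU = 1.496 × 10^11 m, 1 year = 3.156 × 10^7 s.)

Convert to SI: rₚ = 0.01023 AU = 1.53041e+09 m; rₐ = 0.09926 AU = 1.48493e+10 m.
Use the vis-viva equation v² = GM(2/r − 1/a) with a = (rₚ + rₐ)/2 = (1.53041e+09 + 1.48493e+10)/2 = 8.18985e+09 m.
vₚ = √(GM · (2/rₚ − 1/a)) = √(4.242e+15 · (2/1.53041e+09 − 1/8.18985e+09)) m/s ≈ 2242 m/s = 0.4729 AU/year.
vₐ = √(GM · (2/rₐ − 1/a)) = √(4.242e+15 · (2/1.48493e+10 − 1/8.18985e+09)) m/s ≈ 231 m/s = 0.04874 AU/year.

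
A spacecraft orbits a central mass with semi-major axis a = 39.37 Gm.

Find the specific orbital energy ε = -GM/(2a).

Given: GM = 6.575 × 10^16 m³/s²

Convert to SI: a = 39.37 Gm = 3.937e+10 m.
ε = −GM / (2a).
ε = −6.575e+16 / (2 · 3.937e+10) J/kg ≈ -8.35e+05 J/kg = -835 kJ/kg.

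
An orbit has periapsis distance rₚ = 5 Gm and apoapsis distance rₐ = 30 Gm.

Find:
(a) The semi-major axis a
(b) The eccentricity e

Convert to SI: rₚ = 5 Gm = 5e+09 m; rₐ = 30 Gm = 3e+10 m.
(a) a = (rₚ + rₐ) / 2 = (5e+09 + 3e+10) / 2 ≈ 1.75e+10 m = 17.5 Gm.
(b) e = (rₐ − rₚ) / (rₐ + rₚ) = (3e+10 − 5e+09) / (3e+10 + 5e+09) ≈ 0.7143.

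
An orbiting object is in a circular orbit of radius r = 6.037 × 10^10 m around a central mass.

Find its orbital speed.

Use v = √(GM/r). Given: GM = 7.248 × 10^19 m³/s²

For a circular orbit, gravity supplies the centripetal force, so v = √(GM / r).
v = √(7.248e+19 / 6.037e+10) m/s ≈ 3.465e+04 m/s = 34.65 km/s.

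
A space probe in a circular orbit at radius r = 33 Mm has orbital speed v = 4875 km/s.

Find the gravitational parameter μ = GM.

Convert to SI: r = 33 Mm = 3.3e+07 m; v = 4875 km/s = 4.875e+06 m/s.
For a circular orbit v² = GM/r, so GM = v² · r.
GM = (4.875e+06)² · 3.3e+07 m³/s² ≈ 7.843e+20 m³/s² = 7.843 × 10^20 m³/s².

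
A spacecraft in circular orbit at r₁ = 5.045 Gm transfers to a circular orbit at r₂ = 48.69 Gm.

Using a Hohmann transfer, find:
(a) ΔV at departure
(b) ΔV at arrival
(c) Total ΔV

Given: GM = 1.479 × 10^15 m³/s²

Convert to SI: r₁ = 5.045 Gm = 5.045e+09 m; r₂ = 48.69 Gm = 4.869e+10 m.
Transfer semi-major axis: a_t = (r₁ + r₂)/2 = (5.045e+09 + 4.869e+10)/2 = 2.68675e+10 m.
Circular speeds: v₁ = √(GM/r₁) = 541.444 m/s, v₂ = √(GM/r₂) = 174.287 m/s.
Transfer speeds (vis-viva v² = GM(2/r − 1/a_t)): v₁ᵗ = 728.886 m/s, v₂ᵗ = 75.5233 m/s.
(a) ΔV₁ = |v₁ᵗ − v₁| ≈ 187.4 m/s = 187.4 m/s.
(b) ΔV₂ = |v₂ − v₂ᵗ| ≈ 98.76 m/s = 98.76 m/s.
(c) ΔV_total = ΔV₁ + ΔV₂ ≈ 286.2 m/s = 286.2 m/s.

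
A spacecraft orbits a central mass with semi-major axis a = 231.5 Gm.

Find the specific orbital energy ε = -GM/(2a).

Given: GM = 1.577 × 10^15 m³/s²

Convert to SI: a = 231.5 Gm = 2.315e+11 m.
ε = −GM / (2a).
ε = −1.577e+15 / (2 · 2.315e+11) J/kg ≈ -3406 J/kg = -3.406 kJ/kg.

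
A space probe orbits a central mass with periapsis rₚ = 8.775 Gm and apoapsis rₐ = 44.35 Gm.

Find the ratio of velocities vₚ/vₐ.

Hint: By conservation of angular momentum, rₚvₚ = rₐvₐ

Convert to SI: rₚ = 8.775 Gm = 8.775e+09 m; rₐ = 44.35 Gm = 4.435e+10 m.
Conservation of angular momentum gives rₚvₚ = rₐvₐ, so vₚ/vₐ = rₐ/rₚ.
vₚ/vₐ = 4.435e+10 / 8.775e+09 ≈ 5.054.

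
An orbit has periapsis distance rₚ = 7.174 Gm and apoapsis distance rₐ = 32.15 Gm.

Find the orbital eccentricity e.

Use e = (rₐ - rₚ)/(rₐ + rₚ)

Convert to SI: rₚ = 7.174 Gm = 7.174e+09 m; rₐ = 32.15 Gm = 3.215e+10 m.
e = (rₐ − rₚ) / (rₐ + rₚ).
e = (3.215e+10 − 7.174e+09) / (3.215e+10 + 7.174e+09) = 2.4976e+10 / 3.9324e+10 ≈ 0.6351.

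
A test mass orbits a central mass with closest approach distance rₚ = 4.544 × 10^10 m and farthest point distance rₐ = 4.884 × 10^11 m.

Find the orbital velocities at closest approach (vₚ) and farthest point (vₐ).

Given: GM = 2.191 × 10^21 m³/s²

Use the vis-viva equation v² = GM(2/r − 1/a) with a = (rₚ + rₐ)/2 = (4.544e+10 + 4.884e+11)/2 = 2.6692e+11 m.
vₚ = √(GM · (2/rₚ − 1/a)) = √(2.191e+21 · (2/4.544e+10 − 1/2.6692e+11)) m/s ≈ 2.97e+05 m/s = 297 km/s.
vₐ = √(GM · (2/rₐ − 1/a)) = √(2.191e+21 · (2/4.884e+11 − 1/2.6692e+11)) m/s ≈ 2.764e+04 m/s = 27.64 km/s.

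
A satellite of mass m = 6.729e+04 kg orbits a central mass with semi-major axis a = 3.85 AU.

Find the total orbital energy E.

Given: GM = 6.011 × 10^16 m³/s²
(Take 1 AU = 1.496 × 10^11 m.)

Convert to SI: a = 3.85 AU = 5.7596e+11 m.
E = −GMm / (2a).
E = −6.011e+16 · 6.729e+04 / (2 · 5.7596e+11) J ≈ -3.511e+09 J = -3.511 GJ.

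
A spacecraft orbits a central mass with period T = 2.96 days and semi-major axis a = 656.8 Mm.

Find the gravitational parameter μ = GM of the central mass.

Convert to SI: T = 2.96 days = 255744 s; a = 656.8 Mm = 6.568e+08 m.
GM = 4π² · a³ / T².
GM = 4π² · (6.568e+08)³ / (255744)² m³/s² ≈ 1.71e+17 m³/s² = 1.71 × 10^17 m³/s².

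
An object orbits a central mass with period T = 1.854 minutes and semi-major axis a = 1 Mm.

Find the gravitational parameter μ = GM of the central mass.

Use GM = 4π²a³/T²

Convert to SI: T = 1.854 minutes = 111.24 s; a = 1 Mm = 1e+06 m.
GM = 4π² · a³ / T².
GM = 4π² · (1e+06)³ / (111.24)² m³/s² ≈ 3.19e+15 m³/s² = 3.19 × 10^15 m³/s².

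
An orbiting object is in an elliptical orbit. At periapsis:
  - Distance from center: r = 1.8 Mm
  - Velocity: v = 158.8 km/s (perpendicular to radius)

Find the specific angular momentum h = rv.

Convert to SI: r = 1.8 Mm = 1.8e+06 m; v = 158.8 km/s = 158800 m/s.
With v perpendicular to r, h = r · v.
h = 1.8e+06 · 158800 m²/s ≈ 2.858e+11 m²/s.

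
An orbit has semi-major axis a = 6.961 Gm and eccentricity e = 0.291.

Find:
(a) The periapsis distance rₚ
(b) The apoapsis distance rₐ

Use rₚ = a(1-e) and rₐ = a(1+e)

Convert to SI: a = 6.961 Gm = 6.961e+09 m.
(a) rₚ = a(1 − e) = 6.961e+09 · (1 − 0.291) = 6.961e+09 · 0.709 ≈ 4.935e+09 m = 4.935 Gm.
(b) rₐ = a(1 + e) = 6.961e+09 · (1 + 0.291) = 6.961e+09 · 1.291 ≈ 8.987e+09 m = 8.987 Gm.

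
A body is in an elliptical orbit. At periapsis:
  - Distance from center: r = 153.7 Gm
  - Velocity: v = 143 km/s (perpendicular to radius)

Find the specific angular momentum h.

Convert to SI: r = 153.7 Gm = 1.537e+11 m; v = 143 km/s = 143000 m/s.
With v perpendicular to r, h = r · v.
h = 1.537e+11 · 143000 m²/s ≈ 2.198e+16 m²/s.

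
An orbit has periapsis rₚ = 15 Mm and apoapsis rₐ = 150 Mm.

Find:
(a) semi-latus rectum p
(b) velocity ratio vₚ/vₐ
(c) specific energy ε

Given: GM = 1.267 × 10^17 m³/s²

Convert to SI: rₚ = 15 Mm = 1.5e+07 m; rₐ = 150 Mm = 1.5e+08 m.
(a) From a = (rₚ + rₐ)/2 = 8.25e+07 m and e = (rₐ − rₚ)/(rₐ + rₚ) = 0.818182, p = a(1 − e²) = 8.25e+07 · (1 − (0.818182)²) ≈ 2.727e+07 m
(b) Conservation of angular momentum (rₚvₚ = rₐvₐ) gives vₚ/vₐ = rₐ/rₚ = 1.5e+08/1.5e+07 ≈ 10
(c) With a = (rₚ + rₐ)/2 = 8.25e+07 m, ε = −GM/(2a) = −1.267e+17/(2 · 8.25e+07) J/kg ≈ -7.679e+08 J/kg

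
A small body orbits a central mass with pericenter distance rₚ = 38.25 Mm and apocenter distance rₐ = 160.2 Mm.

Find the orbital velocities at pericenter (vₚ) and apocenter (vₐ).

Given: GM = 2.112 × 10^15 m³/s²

Convert to SI: rₚ = 38.25 Mm = 3.825e+07 m; rₐ = 160.2 Mm = 1.602e+08 m.
Use the vis-viva equation v² = GM(2/r − 1/a) with a = (rₚ + rₐ)/2 = (3.825e+07 + 1.602e+08)/2 = 9.9225e+07 m.
vₚ = √(GM · (2/rₚ − 1/a)) = √(2.112e+15 · (2/3.825e+07 − 1/9.9225e+07)) m/s ≈ 9442 m/s = 9.442 km/s.
vₐ = √(GM · (2/rₐ − 1/a)) = √(2.112e+15 · (2/1.602e+08 − 1/9.9225e+07)) m/s ≈ 2254 m/s = 2.254 km/s.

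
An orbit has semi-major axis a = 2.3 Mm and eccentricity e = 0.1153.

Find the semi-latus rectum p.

Convert to SI: a = 2.3 Mm = 2.3e+06 m.
p = a (1 − e²).
p = 2.3e+06 · (1 − (0.1153)²) = 2.3e+06 · 0.986706 ≈ 2.269e+06 m = 2.269 Mm.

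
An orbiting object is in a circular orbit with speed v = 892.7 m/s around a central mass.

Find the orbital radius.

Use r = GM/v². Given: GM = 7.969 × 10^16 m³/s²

For a circular orbit, v² = GM / r, so r = GM / v².
r = 7.969e+16 / (892.7)² m ≈ 1e+11 m = 100 Gm.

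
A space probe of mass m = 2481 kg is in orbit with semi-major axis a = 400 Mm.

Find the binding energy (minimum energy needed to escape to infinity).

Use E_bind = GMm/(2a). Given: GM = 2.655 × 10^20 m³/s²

Convert to SI: a = 400 Mm = 4e+08 m.
Total orbital energy is E = −GMm/(2a); binding energy is E_bind = −E = GMm/(2a).
E_bind = 2.655e+20 · 2481 / (2 · 4e+08) J ≈ 8.234e+14 J = 823.4 TJ.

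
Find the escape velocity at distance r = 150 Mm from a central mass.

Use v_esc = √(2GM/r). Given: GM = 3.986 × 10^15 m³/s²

Convert to SI: r = 150 Mm = 1.5e+08 m.
Escape velocity comes from setting total energy to zero: ½v² − GM/r = 0 ⇒ v_esc = √(2GM / r).
v_esc = √(2 · 3.986e+15 / 1.5e+08) m/s ≈ 7290 m/s = 7.29 km/s.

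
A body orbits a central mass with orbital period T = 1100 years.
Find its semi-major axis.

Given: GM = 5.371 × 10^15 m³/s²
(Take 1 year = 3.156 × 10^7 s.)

Convert to SI: T = 1100 years = 3.4716e+10 s.
Invert Kepler's third law: a = (GM · T² / (4π²))^(1/3).
Substituting T = 3.4716e+10 s and GM = 5.371e+15 m³/s²:
a = (5.371e+15 · (3.4716e+10)² / (4π²))^(1/3) m
a ≈ 5.473e+11 m = 547.3 Gm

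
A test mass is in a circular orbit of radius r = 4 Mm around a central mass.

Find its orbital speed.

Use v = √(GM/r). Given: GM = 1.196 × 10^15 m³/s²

Convert to SI: r = 4 Mm = 4e+06 m.
For a circular orbit, gravity supplies the centripetal force, so v = √(GM / r).
v = √(1.196e+15 / 4e+06) m/s ≈ 1.729e+04 m/s = 17.29 km/s.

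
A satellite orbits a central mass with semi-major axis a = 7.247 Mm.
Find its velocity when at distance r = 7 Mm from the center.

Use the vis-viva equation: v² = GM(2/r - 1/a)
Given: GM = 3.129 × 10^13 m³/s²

Convert to SI: a = 7.247 Mm = 7.247e+06 m; r = 7 Mm = 7e+06 m.
Vis-viva: v = √(GM · (2/r − 1/a)).
2/r − 1/a = 2/7e+06 − 1/7.247e+06 = 1.47726e-07 m⁻¹.
v = √(3.129e+13 · 1.47726e-07) m/s ≈ 2150 m/s = 2.15 km/s.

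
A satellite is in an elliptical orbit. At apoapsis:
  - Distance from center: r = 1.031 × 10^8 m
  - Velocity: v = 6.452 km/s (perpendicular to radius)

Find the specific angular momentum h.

Convert to SI: v = 6.452 km/s = 6452 m/s.
With v perpendicular to r, h = r · v.
h = 1.031e+08 · 6452 m²/s ≈ 6.652e+11 m²/s.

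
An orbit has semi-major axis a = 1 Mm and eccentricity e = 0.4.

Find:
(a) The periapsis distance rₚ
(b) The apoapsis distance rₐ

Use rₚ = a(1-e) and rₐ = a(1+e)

Convert to SI: a = 1 Mm = 1e+06 m.
(a) rₚ = a(1 − e) = 1e+06 · (1 − 0.4) = 1e+06 · 0.6 ≈ 6e+05 m = 600 km.
(b) rₐ = a(1 + e) = 1e+06 · (1 + 0.4) = 1e+06 · 1.4 ≈ 1.4e+06 m = 1.4 Mm.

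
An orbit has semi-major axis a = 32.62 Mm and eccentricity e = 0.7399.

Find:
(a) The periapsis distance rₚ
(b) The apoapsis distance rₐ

Convert to SI: a = 32.62 Mm = 3.262e+07 m.
(a) rₚ = a(1 − e) = 3.262e+07 · (1 − 0.7399) = 3.262e+07 · 0.2601 ≈ 8.484e+06 m = 8.484 Mm.
(b) rₐ = a(1 + e) = 3.262e+07 · (1 + 0.7399) = 3.262e+07 · 1.7399 ≈ 5.676e+07 m = 56.76 Mm.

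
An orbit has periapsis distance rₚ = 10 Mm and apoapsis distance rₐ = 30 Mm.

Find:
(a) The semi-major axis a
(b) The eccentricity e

Convert to SI: rₚ = 10 Mm = 1e+07 m; rₐ = 30 Mm = 3e+07 m.
(a) a = (rₚ + rₐ) / 2 = (1e+07 + 3e+07) / 2 ≈ 2e+07 m = 20 Mm.
(b) e = (rₐ − rₚ) / (rₐ + rₚ) = (3e+07 − 1e+07) / (3e+07 + 1e+07) ≈ 0.5.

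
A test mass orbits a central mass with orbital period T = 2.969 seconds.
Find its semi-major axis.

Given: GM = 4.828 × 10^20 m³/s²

Invert Kepler's third law: a = (GM · T² / (4π²))^(1/3).
Substituting T = 2.969 s and GM = 4.828e+20 m³/s²:
a = (4.828e+20 · (2.969)² / (4π²))^(1/3) m
a ≈ 4.759e+06 m = 4.759 Mm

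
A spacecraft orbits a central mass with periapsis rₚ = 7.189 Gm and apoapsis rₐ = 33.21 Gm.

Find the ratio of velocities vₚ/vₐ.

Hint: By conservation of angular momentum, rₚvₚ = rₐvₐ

Convert to SI: rₚ = 7.189 Gm = 7.189e+09 m; rₐ = 33.21 Gm = 3.321e+10 m.
Conservation of angular momentum gives rₚvₚ = rₐvₐ, so vₚ/vₐ = rₐ/rₚ.
vₚ/vₐ = 3.321e+10 / 7.189e+09 ≈ 4.62.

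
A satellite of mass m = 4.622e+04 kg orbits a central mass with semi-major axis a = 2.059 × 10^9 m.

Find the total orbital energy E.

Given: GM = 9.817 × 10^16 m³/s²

E = −GMm / (2a).
E = −9.817e+16 · 4.622e+04 / (2 · 2.059e+09) J ≈ -1.102e+12 J = -1.102 TJ.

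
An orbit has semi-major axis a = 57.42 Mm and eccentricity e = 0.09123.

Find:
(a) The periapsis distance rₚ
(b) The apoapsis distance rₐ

Convert to SI: a = 57.42 Mm = 5.742e+07 m.
(a) rₚ = a(1 − e) = 5.742e+07 · (1 − 0.09123) = 5.742e+07 · 0.90877 ≈ 5.218e+07 m = 52.18 Mm.
(b) rₐ = a(1 + e) = 5.742e+07 · (1 + 0.09123) = 5.742e+07 · 1.09123 ≈ 6.266e+07 m = 62.66 Mm.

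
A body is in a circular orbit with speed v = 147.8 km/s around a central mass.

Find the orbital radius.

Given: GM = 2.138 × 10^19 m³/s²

Convert to SI: v = 147.8 km/s = 147800 m/s.
For a circular orbit, v² = GM / r, so r = GM / v².
r = 2.138e+19 / (147800)² m ≈ 9.787e+08 m = 978.7 Mm.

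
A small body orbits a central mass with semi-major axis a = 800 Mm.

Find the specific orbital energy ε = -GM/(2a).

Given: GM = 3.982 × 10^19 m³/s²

Convert to SI: a = 800 Mm = 8e+08 m.
ε = −GM / (2a).
ε = −3.982e+19 / (2 · 8e+08) J/kg ≈ -2.489e+10 J/kg = -24.89 GJ/kg.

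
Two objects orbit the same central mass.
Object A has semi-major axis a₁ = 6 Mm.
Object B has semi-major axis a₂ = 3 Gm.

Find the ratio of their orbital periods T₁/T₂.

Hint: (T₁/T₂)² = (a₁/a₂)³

Convert to SI: a₁ = 6 Mm = 6e+06 m; a₂ = 3 Gm = 3e+09 m.
From Kepler's third law, (T₁/T₂)² = (a₁/a₂)³, so T₁/T₂ = (a₁/a₂)^(3/2).
a₁/a₂ = 6e+06 / 3e+09 = 0.002.
T₁/T₂ = (0.002)^(3/2) ≈ 8.944e-05.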